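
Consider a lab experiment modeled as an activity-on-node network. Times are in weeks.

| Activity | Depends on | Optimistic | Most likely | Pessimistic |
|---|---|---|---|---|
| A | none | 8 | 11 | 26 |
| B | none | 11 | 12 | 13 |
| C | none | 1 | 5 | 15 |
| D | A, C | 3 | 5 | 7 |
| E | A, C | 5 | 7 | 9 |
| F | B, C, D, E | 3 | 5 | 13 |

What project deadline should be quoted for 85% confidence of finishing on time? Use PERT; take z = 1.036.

te_A = (8 + 4·11 + 26)/6 = 78/6 = 13; σ²_A = ((26−8)/6)² = 9.000
te_B = (11 + 4·12 + 13)/6 = 72/6 = 12; σ²_B = ((13−11)/6)² = 0.111
te_C = (1 + 4·5 + 15)/6 = 36/6 = 6; σ²_C = ((15−1)/6)² = 5.444
te_D = (3 + 4·5 + 7)/6 = 30/6 = 5; σ²_D = ((7−3)/6)² = 0.444
te_E = (5 + 4·7 + 9)/6 = 42/6 = 7; σ²_E = ((9−5)/6)² = 0.444
te_F = (3 + 4·5 + 13)/6 = 36/6 = 6; σ²_F = ((13−3)/6)² = 2.778

Forward pass:
ES_A = 0; EF_A = 13
ES_B = 0; EF_B = 12
ES_C = 0; EF_C = 6
ES_D = max(EF_A=13, EF_C=6) = 13; EF_D = 13+5 = 18
ES_E = max(EF_A=13, EF_C=6) = 13; EF_E = 13+7 = 20
ES_F = max(EF_B=12, EF_C=6, EF_D=18, EF_E=20) = 20; EF_F = 20+6 = 26
Expected project duration μ = 26 weeks. Critical path: A → E → F.

Variance along critical path = 9.000 + 0.444 + 2.778 = 12.222; σ = 3.496 weeks.
D = μ + z·σ = 26 + 1.036·3.496 = 29.6 weeks

29.6 weeks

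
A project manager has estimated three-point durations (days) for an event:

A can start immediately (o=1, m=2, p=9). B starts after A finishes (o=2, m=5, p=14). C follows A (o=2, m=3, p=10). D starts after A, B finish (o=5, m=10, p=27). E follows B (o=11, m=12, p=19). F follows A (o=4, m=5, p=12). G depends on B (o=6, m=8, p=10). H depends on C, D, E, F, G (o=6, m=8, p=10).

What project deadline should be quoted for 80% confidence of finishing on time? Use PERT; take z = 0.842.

te_A = (1 + 4·2 + 9)/6 = 18/6 = 3; σ²_A = ((9−1)/6)² = 1.778
te_B = (2 + 4·5 + 14)/6 = 36/6 = 6; σ²_B = ((14−2)/6)² = 4.000
te_C = (2 + 4·3 + 10)/6 = 24/6 = 4; σ²_C = ((10−2)/6)² = 1.778
te_D = (5 + 4·10 + 27)/6 = 72/6 = 12; σ²_D = ((27−5)/6)² = 13.444
te_E = (11 + 4·12 + 19)/6 = 78/6 = 13; σ²_E = ((19−11)/6)² = 1.778
te_F = (4 + 4·5 + 12)/6 = 36/6 = 6; σ²_F = ((12−4)/6)² = 1.778
te_G = (6 + 4·8 + 10)/6 = 48/6 = 8; σ²_G = ((10−6)/6)² = 0.444
te_H = (6 + 4·8 + 10)/6 = 48/6 = 8; σ²_H = ((10−6)/6)² = 0.444

Forward pass:
ES_A = 0; EF_A = 3
ES_B = 3; EF_B = 3+6 = 9
ES_C = 3; EF_C = 3+4 = 7
ES_D = max(EF_A=3, EF_B=9) = 9; EF_D = 9+12 = 21
ES_E = 9; EF_E = 9+13 = 22
ES_F = 3; EF_F = 3+6 = 9
ES_G = 9; EF_G = 9+8 = 17
ES_H = max(EF_C=7, EF_D=21, EF_E=22, EF_F=9, EF_G=17) = 22; EF_H = 22+8 = 30
Expected project duration μ = 30 days. Critical path: A → B → E → H.

Variance along critical path = 1.778 + 4.000 + 1.778 + 0.444 = 8.000; σ = 2.828 days.
D = μ + z·σ = 30 + 0.842·2.828 = 32.4 days

32.4 days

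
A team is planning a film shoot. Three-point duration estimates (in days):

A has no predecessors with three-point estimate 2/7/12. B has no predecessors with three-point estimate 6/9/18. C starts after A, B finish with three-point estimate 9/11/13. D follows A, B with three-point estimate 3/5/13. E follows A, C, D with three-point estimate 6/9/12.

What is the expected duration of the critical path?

30 days

te_A = (2 + 4·7 + 12)/6 = 42/6 = 7
te_B = (6 + 4·9 + 18)/6 = 60/6 = 10
te_C = (9 + 4·11 + 13)/6 = 66/6 = 11
te_D = (3 + 4·5 + 13)/6 = 36/6 = 6
te_E = (6 + 4·9 + 12)/6 = 54/6 = 9

Forward pass:
ES_A = 0; EF_A = 7
ES_B = 0; EF_B = 10
ES_C = max(EF_A=7, EF_B=10) = 10; EF_C = 10+11 = 21
ES_D = max(EF_A=7, EF_B=10) = 10; EF_D = 10+6 = 16
ES_E = max(EF_A=7, EF_C=21, EF_D=16) = 21; EF_E = 21+9 = 30
Expected project duration μ = 30 days. Critical path: B → C → E.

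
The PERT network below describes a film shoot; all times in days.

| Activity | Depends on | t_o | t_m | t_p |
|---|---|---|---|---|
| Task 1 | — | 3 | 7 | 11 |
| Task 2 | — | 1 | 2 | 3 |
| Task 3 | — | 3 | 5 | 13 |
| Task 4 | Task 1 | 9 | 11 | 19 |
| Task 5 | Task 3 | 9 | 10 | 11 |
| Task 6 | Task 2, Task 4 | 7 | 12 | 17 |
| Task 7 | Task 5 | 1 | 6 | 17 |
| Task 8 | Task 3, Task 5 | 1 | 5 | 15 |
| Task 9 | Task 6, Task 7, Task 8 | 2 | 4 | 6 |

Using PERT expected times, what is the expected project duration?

35 days

te_Task 1 = (3 + 4·7 + 11)/6 = 42/6 = 7
te_Task 2 = (1 + 4·2 + 3)/6 = 12/6 = 2
te_Task 3 = (3 + 4·5 + 13)/6 = 36/6 = 6
te_Task 4 = (9 + 4·11 + 19)/6 = 72/6 = 12
te_Task 5 = (9 + 4·10 + 11)/6 = 60/6 = 10
te_Task 6 = (7 + 4·12 + 17)/6 = 72/6 = 12
te_Task 7 = (1 + 4·6 + 17)/6 = 42/6 = 7
te_Task 8 = (1 + 4·5 + 15)/6 = 36/6 = 6
te_Task 9 = (2 + 4·4 + 6)/6 = 24/6 = 4

Forward pass:
ES_Task 1 = 0; EF_Task 1 = 7
ES_Task 2 = 0; EF_Task 2 = 2
ES_Task 3 = 0; EF_Task 3 = 6
ES_Task 4 = 7; EF_Task 4 = 7+12 = 19
ES_Task 5 = 6; EF_Task 5 = 6+10 = 16
ES_Task 6 = max(EF_Task 2=2, EF_Task 4=19) = 19; EF_Task 6 = 19+12 = 31
ES_Task 7 = 16; EF_Task 7 = 16+7 = 23
ES_Task 8 = max(EF_Task 3=6, EF_Task 5=16) = 16; EF_Task 8 = 16+6 = 22
ES_Task 9 = max(EF_Task 6=31, EF_Task 7=23, EF_Task 8=22) = 31; EF_Task 9 = 31+4 = 35
Expected project duration μ = 35 days. Critical path: Task 1 → Task 4 → Task 6 → Task 9.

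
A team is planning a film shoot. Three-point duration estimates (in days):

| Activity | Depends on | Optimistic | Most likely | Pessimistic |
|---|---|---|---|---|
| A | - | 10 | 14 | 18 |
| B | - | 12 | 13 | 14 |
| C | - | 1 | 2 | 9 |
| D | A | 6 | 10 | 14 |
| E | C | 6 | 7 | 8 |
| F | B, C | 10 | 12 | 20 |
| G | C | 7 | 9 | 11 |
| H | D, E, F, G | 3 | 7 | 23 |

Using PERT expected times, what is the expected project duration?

te_A = (10 + 4·14 + 18)/6 = 84/6 = 14
te_B = (12 + 4·13 + 14)/6 = 78/6 = 13
te_C = (1 + 4·2 + 9)/6 = 18/6 = 3
te_D = (6 + 4·10 + 14)/6 = 60/6 = 10
te_E = (6 + 4·7 + 8)/6 = 42/6 = 7
te_F = (10 + 4·12 + 20)/6 = 78/6 = 13
te_G = (7 + 4·9 + 11)/6 = 54/6 = 9
te_H = (3 + 4·7 + 23)/6 = 54/6 = 9

Forward pass:
ES_A = 0; EF_A = 14
ES_B = 0; EF_B = 13
ES_C = 0; EF_C = 3
ES_D = 14; EF_D = 14+10 = 24
ES_E = 3; EF_E = 3+7 = 10
ES_F = max(EF_B=13, EF_C=3) = 13; EF_F = 13+13 = 26
ES_G = 3; EF_G = 3+9 = 12
ES_H = max(EF_D=24, EF_E=10, EF_F=26, EF_G=12) = 26; EF_H = 26+9 = 35
Expected project duration μ = 35 days. Critical path: B → F → H.

35 days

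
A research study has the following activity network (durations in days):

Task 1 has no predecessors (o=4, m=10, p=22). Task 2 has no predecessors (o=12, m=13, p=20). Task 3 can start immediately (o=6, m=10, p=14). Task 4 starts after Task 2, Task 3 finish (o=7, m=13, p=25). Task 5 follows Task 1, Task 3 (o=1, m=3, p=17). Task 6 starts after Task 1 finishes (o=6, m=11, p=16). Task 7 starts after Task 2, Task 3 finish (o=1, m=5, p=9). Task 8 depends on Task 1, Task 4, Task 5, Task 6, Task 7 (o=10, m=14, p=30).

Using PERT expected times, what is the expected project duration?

44 days

te_Task 1 = (4 + 4·10 + 22)/6 = 66/6 = 11
te_Task 2 = (12 + 4·13 + 20)/6 = 84/6 = 14
te_Task 3 = (6 + 4·10 + 14)/6 = 60/6 = 10
te_Task 4 = (7 + 4·13 + 25)/6 = 84/6 = 14
te_Task 5 = (1 + 4·3 + 17)/6 = 30/6 = 5
te_Task 6 = (6 + 4·11 + 16)/6 = 66/6 = 11
te_Task 7 = (1 + 4·5 + 9)/6 = 30/6 = 5
te_Task 8 = (10 + 4·14 + 30)/6 = 96/6 = 16

Forward pass:
ES_Task 1 = 0; EF_Task 1 = 11
ES_Task 2 = 0; EF_Task 2 = 14
ES_Task 3 = 0; EF_Task 3 = 10
ES_Task 4 = max(EF_Task 2=14, EF_Task 3=10) = 14; EF_Task 4 = 14+14 = 28
ES_Task 5 = max(EF_Task 1=11, EF_Task 3=10) = 11; EF_Task 5 = 11+5 = 16
ES_Task 6 = 11; EF_Task 6 = 11+11 = 22
ES_Task 7 = max(EF_Task 2=14, EF_Task 3=10) = 14; EF_Task 7 = 14+5 = 19
ES_Task 8 = max(EF_Task 1=11, EF_Task 4=28, EF_Task 5=16, EF_Task 6=22, EF_Task 7=19) = 28; EF_Task 8 = 28+16 = 44
Expected project duration μ = 44 days. Critical path: Task 2 → Task 4 → Task 8.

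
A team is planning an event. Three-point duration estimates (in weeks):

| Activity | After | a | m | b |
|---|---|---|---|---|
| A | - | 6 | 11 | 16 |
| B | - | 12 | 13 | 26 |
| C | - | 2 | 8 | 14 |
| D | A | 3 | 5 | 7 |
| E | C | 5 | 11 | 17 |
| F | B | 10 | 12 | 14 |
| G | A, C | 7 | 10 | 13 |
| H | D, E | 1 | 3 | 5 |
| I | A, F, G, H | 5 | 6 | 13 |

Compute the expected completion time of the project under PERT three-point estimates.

34 weeks

te_A = (6 + 4·11 + 16)/6 = 66/6 = 11
te_B = (12 + 4·13 + 26)/6 = 90/6 = 15
te_C = (2 + 4·8 + 14)/6 = 48/6 = 8
te_D = (3 + 4·5 + 7)/6 = 30/6 = 5
te_E = (5 + 4·11 + 17)/6 = 66/6 = 11
te_F = (10 + 4·12 + 14)/6 = 72/6 = 12
te_G = (7 + 4·10 + 13)/6 = 60/6 = 10
te_H = (1 + 4·3 + 5)/6 = 18/6 = 3
te_I = (5 + 4·6 + 13)/6 = 42/6 = 7

Forward pass:
ES_A = 0; EF_A = 11
ES_B = 0; EF_B = 15
ES_C = 0; EF_C = 8
ES_D = 11; EF_D = 11+5 = 16
ES_E = 8; EF_E = 8+11 = 19
ES_F = 15; EF_F = 15+12 = 27
ES_G = max(EF_A=11, EF_C=8) = 11; EF_G = 11+10 = 21
ES_H = max(EF_D=16, EF_E=19) = 19; EF_H = 19+3 = 22
ES_I = max(EF_A=11, EF_F=27, EF_G=21, EF_H=22) = 27; EF_I = 27+7 = 34
Expected project duration μ = 34 weeks. Critical path: B → F → I.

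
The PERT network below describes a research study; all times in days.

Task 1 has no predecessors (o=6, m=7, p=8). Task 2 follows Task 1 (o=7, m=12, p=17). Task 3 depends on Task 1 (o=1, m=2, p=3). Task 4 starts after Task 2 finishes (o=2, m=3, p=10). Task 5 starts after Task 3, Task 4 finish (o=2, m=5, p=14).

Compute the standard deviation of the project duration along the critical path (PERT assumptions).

te_Task 1 = (6 + 4·7 + 8)/6 = 42/6 = 7; σ²_Task 1 = ((8−6)/6)² = 0.111
te_Task 2 = (7 + 4·12 + 17)/6 = 72/6 = 12; σ²_Task 2 = ((17−7)/6)² = 2.778
te_Task 3 = (1 + 4·2 + 3)/6 = 12/6 = 2; σ²_Task 3 = ((3−1)/6)² = 0.111
te_Task 4 = (2 + 4·3 + 10)/6 = 24/6 = 4; σ²_Task 4 = ((10−2)/6)² = 1.778
te_Task 5 = (2 + 4·5 + 14)/6 = 36/6 = 6; σ²_Task 5 = ((14−2)/6)² = 4.000

Forward pass:
ES_Task 1 = 0; EF_Task 1 = 7
ES_Task 2 = 7; EF_Task 2 = 7+12 = 19
ES_Task 3 = 7; EF_Task 3 = 7+2 = 9
ES_Task 4 = 19; EF_Task 4 = 19+4 = 23
ES_Task 5 = max(EF_Task 3=9, EF_Task 4=23) = 23; EF_Task 5 = 23+6 = 29
Expected project duration μ = 29 days. Critical path: Task 1 → Task 2 → Task 4 → Task 5.

Variance along critical path = 0.111 + 2.778 + 1.778 + 4.000 = 8.667
σ = √8.667 = 2.944 days

2.94 days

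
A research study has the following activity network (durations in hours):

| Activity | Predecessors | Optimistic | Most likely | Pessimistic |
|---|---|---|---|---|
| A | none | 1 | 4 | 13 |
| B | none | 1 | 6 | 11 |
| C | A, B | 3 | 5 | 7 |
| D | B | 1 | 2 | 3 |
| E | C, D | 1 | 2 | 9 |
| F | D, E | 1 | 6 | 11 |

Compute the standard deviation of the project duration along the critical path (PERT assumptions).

te_A = (1 + 4·4 + 13)/6 = 30/6 = 5; σ²_A = ((13−1)/6)² = 4.000
te_B = (1 + 4·6 + 11)/6 = 36/6 = 6; σ²_B = ((11−1)/6)² = 2.778
te_C = (3 + 4·5 + 7)/6 = 30/6 = 5; σ²_C = ((7−3)/6)² = 0.444
te_D = (1 + 4·2 + 3)/6 = 12/6 = 2; σ²_D = ((3−1)/6)² = 0.111
te_E = (1 + 4·2 + 9)/6 = 18/6 = 3; σ²_E = ((9−1)/6)² = 1.778
te_F = (1 + 4·6 + 11)/6 = 36/6 = 6; σ²_F = ((11−1)/6)² = 2.778

Forward pass:
ES_A = 0; EF_A = 5
ES_B = 0; EF_B = 6
ES_C = max(EF_A=5, EF_B=6) = 6; EF_C = 6+5 = 11
ES_D = 6; EF_D = 6+2 = 8
ES_E = max(EF_C=11, EF_D=8) = 11; EF_E = 11+3 = 14
ES_F = max(EF_D=8, EF_E=14) = 14; EF_F = 14+6 = 20
Expected project duration μ = 20 hours. Critical path: B → C → E → F.

Variance along critical path = 2.778 + 0.444 + 1.778 + 2.778 = 7.778
σ = √7.778 = 2.789 hours

2.79 hours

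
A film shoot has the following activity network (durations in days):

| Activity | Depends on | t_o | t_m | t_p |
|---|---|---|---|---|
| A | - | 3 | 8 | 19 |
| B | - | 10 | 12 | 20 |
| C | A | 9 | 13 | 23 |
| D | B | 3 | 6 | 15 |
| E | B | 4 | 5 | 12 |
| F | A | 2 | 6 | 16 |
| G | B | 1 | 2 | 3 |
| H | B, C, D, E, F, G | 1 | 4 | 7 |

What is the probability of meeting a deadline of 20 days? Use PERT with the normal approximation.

te_A = (3 + 4·8 + 19)/6 = 54/6 = 9; σ²_A = ((19−3)/6)² = 7.111
te_B = (10 + 4·12 + 20)/6 = 78/6 = 13; σ²_B = ((20−10)/6)² = 2.778
te_C = (9 + 4·13 + 23)/6 = 84/6 = 14; σ²_C = ((23−9)/6)² = 5.444
te_D = (3 + 4·6 + 15)/6 = 42/6 = 7; σ²_D = ((15−3)/6)² = 4.000
te_E = (4 + 4·5 + 12)/6 = 36/6 = 6; σ²_E = ((12−4)/6)² = 1.778
te_F = (2 + 4·6 + 16)/6 = 42/6 = 7; σ²_F = ((16−2)/6)² = 5.444
te_G = (1 + 4·2 + 3)/6 = 12/6 = 2; σ²_G = ((3−1)/6)² = 0.111
te_H = (1 + 4·4 + 7)/6 = 24/6 = 4; σ²_H = ((7−1)/6)² = 1.000

Forward pass:
ES_A = 0; EF_A = 9
ES_B = 0; EF_B = 13
ES_C = 9; EF_C = 9+14 = 23
ES_D = 13; EF_D = 13+7 = 20
ES_E = 13; EF_E = 13+6 = 19
ES_F = 9; EF_F = 9+7 = 16
ES_G = 13; EF_G = 13+2 = 15
ES_H = max(EF_B=13, EF_C=23, EF_D=20, EF_E=19, EF_F=16, EF_G=15) = 23; EF_H = 23+4 = 27
Expected project duration μ = 27 days. Critical path: A → C → H.

Variance along critical path = 7.111 + 5.444 + 1.000 = 13.556; σ = √13.556 = 3.682 days.
Z = (20 − 27) / 3.682 = -1.901
P(T ≤ 20) = Φ(-1.901) ≈ 0.029

0.029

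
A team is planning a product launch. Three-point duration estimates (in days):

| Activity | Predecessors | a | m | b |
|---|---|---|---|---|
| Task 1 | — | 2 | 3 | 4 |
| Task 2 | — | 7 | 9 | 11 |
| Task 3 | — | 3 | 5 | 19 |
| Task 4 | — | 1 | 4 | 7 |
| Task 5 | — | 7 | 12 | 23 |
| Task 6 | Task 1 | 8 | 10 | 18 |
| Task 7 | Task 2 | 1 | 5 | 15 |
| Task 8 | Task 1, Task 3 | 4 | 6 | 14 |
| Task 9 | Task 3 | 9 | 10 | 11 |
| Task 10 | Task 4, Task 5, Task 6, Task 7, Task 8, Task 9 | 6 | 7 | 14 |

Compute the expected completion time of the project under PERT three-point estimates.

25 days

te_Task 1 = (2 + 4·3 + 4)/6 = 18/6 = 3
te_Task 2 = (7 + 4·9 + 11)/6 = 54/6 = 9
te_Task 3 = (3 + 4·5 + 19)/6 = 42/6 = 7
te_Task 4 = (1 + 4·4 + 7)/6 = 24/6 = 4
te_Task 5 = (7 + 4·12 + 23)/6 = 78/6 = 13
te_Task 6 = (8 + 4·10 + 18)/6 = 66/6 = 11
te_Task 7 = (1 + 4·5 + 15)/6 = 36/6 = 6
te_Task 8 = (4 + 4·6 + 14)/6 = 42/6 = 7
te_Task 9 = (9 + 4·10 + 11)/6 = 60/6 = 10
te_Task 10 = (6 + 4·7 + 14)/6 = 48/6 = 8

Forward pass:
ES_Task 1 = 0; EF_Task 1 = 3
ES_Task 2 = 0; EF_Task 2 = 9
ES_Task 3 = 0; EF_Task 3 = 7
ES_Task 4 = 0; EF_Task 4 = 4
ES_Task 5 = 0; EF_Task 5 = 13
ES_Task 6 = 3; EF_Task 6 = 3+11 = 14
ES_Task 7 = 9; EF_Task 7 = 9+6 = 15
ES_Task 8 = max(EF_Task 1=3, EF_Task 3=7) = 7; EF_Task 8 = 7+7 = 14
ES_Task 9 = 7; EF_Task 9 = 7+10 = 17
ES_Task 10 = max(EF_Task 4=4, EF_Task 5=13, EF_Task 6=14, EF_Task 7=15, EF_Task 8=14, EF_Task 9=17) = 17; EF_Task 10 = 17+8 = 25
Expected project duration μ = 25 days. Critical path: Task 3 → Task 9 → Task 10.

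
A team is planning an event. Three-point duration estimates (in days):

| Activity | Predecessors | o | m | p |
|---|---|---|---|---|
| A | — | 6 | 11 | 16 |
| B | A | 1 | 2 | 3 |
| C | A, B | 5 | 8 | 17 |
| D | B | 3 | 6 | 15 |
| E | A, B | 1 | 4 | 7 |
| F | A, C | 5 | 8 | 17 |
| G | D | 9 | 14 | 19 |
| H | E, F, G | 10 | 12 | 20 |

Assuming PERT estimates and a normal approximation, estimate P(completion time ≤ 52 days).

te_A = (6 + 4·11 + 16)/6 = 66/6 = 11; σ²_A = ((16−6)/6)² = 2.778
te_B = (1 + 4·2 + 3)/6 = 12/6 = 2; σ²_B = ((3−1)/6)² = 0.111
te_C = (5 + 4·8 + 17)/6 = 54/6 = 9; σ²_C = ((17−5)/6)² = 4.000
te_D = (3 + 4·6 + 15)/6 = 42/6 = 7; σ²_D = ((15−3)/6)² = 4.000
te_E = (1 + 4·4 + 7)/6 = 24/6 = 4; σ²_E = ((7−1)/6)² = 1.000
te_F = (5 + 4·8 + 17)/6 = 54/6 = 9; σ²_F = ((17−5)/6)² = 4.000
te_G = (9 + 4·14 + 19)/6 = 84/6 = 14; σ²_G = ((19−9)/6)² = 2.778
te_H = (10 + 4·12 + 20)/6 = 78/6 = 13; σ²_H = ((20−10)/6)² = 2.778

Forward pass:
ES_A = 0; EF_A = 11
ES_B = 11; EF_B = 11+2 = 13
ES_C = max(EF_A=11, EF_B=13) = 13; EF_C = 13+9 = 22
ES_D = 13; EF_D = 13+7 = 20
ES_E = max(EF_A=11, EF_B=13) = 13; EF_E = 13+4 = 17
ES_F = max(EF_A=11, EF_C=22) = 22; EF_F = 22+9 = 31
ES_G = 20; EF_G = 20+14 = 34
ES_H = max(EF_E=17, EF_F=31, EF_G=34) = 34; EF_H = 34+13 = 47
Expected project duration μ = 47 days. Critical path: A → B → D → G → H.

Variance along critical path = 2.778 + 0.111 + 4.000 + 2.778 + 2.778 = 12.444; σ = √12.444 = 3.528 days.
Z = (52 − 47) / 3.528 = 1.417
P(T ≤ 52) = Φ(1.417) ≈ 0.922

0.922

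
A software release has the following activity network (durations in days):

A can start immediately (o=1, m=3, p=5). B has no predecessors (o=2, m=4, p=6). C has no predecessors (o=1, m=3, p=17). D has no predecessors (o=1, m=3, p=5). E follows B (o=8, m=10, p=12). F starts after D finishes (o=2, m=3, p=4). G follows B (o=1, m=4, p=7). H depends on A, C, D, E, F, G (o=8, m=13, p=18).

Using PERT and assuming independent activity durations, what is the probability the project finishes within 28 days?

te_A = (1 + 4·3 + 5)/6 = 18/6 = 3; σ²_A = ((5−1)/6)² = 0.444
te_B = (2 + 4·4 + 6)/6 = 24/6 = 4; σ²_B = ((6−2)/6)² = 0.444
te_C = (1 + 4·3 + 17)/6 = 30/6 = 5; σ²_C = ((17−1)/6)² = 7.111
te_D = (1 + 4·3 + 5)/6 = 18/6 = 3; σ²_D = ((5−1)/6)² = 0.444
te_E = (8 + 4·10 + 12)/6 = 60/6 = 10; σ²_E = ((12−8)/6)² = 0.444
te_F = (2 + 4·3 + 4)/6 = 18/6 = 3; σ²_F = ((4−2)/6)² = 0.111
te_G = (1 + 4·4 + 7)/6 = 24/6 = 4; σ²_G = ((7−1)/6)² = 1.000
te_H = (8 + 4·13 + 18)/6 = 78/6 = 13; σ²_H = ((18−8)/6)² = 2.778

Forward pass:
ES_A = 0; EF_A = 3
ES_B = 0; EF_B = 4
ES_C = 0; EF_C = 5
ES_D = 0; EF_D = 3
ES_E = 4; EF_E = 4+10 = 14
ES_F = 3; EF_F = 3+3 = 6
ES_G = 4; EF_G = 4+4 = 8
ES_H = max(EF_A=3, EF_C=5, EF_D=3, EF_E=14, EF_F=6, EF_G=8) = 14; EF_H = 14+13 = 27
Expected project duration μ = 27 days. Critical path: B → E → H.

Variance along critical path = 0.444 + 0.444 + 2.778 = 3.667; σ = √3.667 = 1.915 days.
Z = (28 − 27) / 1.915 = 0.522
P(T ≤ 28) = Φ(0.522) ≈ 0.699

0.699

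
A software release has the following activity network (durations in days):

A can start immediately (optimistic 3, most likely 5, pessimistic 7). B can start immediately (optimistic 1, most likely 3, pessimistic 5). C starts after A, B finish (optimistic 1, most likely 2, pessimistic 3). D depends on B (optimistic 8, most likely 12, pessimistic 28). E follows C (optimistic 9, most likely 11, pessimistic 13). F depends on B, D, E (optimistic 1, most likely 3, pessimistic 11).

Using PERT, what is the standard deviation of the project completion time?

te_A = (3 + 4·5 + 7)/6 = 30/6 = 5; σ²_A = ((7−3)/6)² = 0.444
te_B = (1 + 4·3 + 5)/6 = 18/6 = 3; σ²_B = ((5−1)/6)² = 0.444
te_C = (1 + 4·2 + 3)/6 = 12/6 = 2; σ²_C = ((3−1)/6)² = 0.111
te_D = (8 + 4·12 + 28)/6 = 84/6 = 14; σ²_D = ((28−8)/6)² = 11.111
te_E = (9 + 4·11 + 13)/6 = 66/6 = 11; σ²_E = ((13−9)/6)² = 0.444
te_F = (1 + 4·3 + 11)/6 = 24/6 = 4; σ²_F = ((11−1)/6)² = 2.778

Forward pass:
ES_A = 0; EF_A = 5
ES_B = 0; EF_B = 3
ES_C = max(EF_A=5, EF_B=3) = 5; EF_C = 5+2 = 7
ES_D = 3; EF_D = 3+14 = 17
ES_E = 7; EF_E = 7+11 = 18
ES_F = max(EF_B=3, EF_D=17, EF_E=18) = 18; EF_F = 18+4 = 22
Expected project duration μ = 22 days. Critical path: A → C → E → F.

Variance along critical path = 0.444 + 0.111 + 0.444 + 2.778 = 3.778
σ = √3.778 = 1.944 days

1.94 days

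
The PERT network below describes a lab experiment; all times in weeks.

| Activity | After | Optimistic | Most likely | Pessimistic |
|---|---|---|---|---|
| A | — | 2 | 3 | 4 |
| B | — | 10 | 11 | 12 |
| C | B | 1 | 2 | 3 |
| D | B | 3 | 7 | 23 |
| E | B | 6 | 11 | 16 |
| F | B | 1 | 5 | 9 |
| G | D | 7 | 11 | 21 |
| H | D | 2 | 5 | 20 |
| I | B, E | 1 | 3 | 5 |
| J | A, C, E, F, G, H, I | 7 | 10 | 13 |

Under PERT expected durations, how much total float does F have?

te_A = (2 + 4·3 + 4)/6 = 18/6 = 3
te_B = (10 + 4·11 + 12)/6 = 66/6 = 11
te_C = (1 + 4·2 + 3)/6 = 12/6 = 2
te_D = (3 + 4·7 + 23)/6 = 54/6 = 9
te_E = (6 + 4·11 + 16)/6 = 66/6 = 11
te_F = (1 + 4·5 + 9)/6 = 30/6 = 5
te_G = (7 + 4·11 + 21)/6 = 72/6 = 12
te_H = (2 + 4·5 + 20)/6 = 42/6 = 7
te_I = (1 + 4·3 + 5)/6 = 18/6 = 3
te_J = (7 + 4·10 + 13)/6 = 60/6 = 10

Forward pass:
ES_A = 0; EF_A = 3
ES_B = 0; EF_B = 11
ES_C = 11; EF_C = 11+2 = 13
ES_D = 11; EF_D = 11+9 = 20
ES_E = 11; EF_E = 11+11 = 22
ES_F = 11; EF_F = 11+5 = 16
ES_G = 20; EF_G = 20+12 = 32
ES_H = 20; EF_H = 20+7 = 27
ES_I = max(EF_B=11, EF_E=22) = 22; EF_I = 22+3 = 25
ES_J = max(EF_A=3, EF_C=13, EF_E=22, EF_F=16, EF_G=32, EF_H=27, EF_I=25) = 32; EF_J = 32+10 = 42
Expected project duration μ = 42 weeks. Critical path: B → D → G → J.

Backward pass:
LF_J = 42; LS_J = 42−10 = 32
LF_I = LS_J = 32; LS_I = 32−3 = 29
LF_H = LS_J = 32; LS_H = 32−7 = 25
LF_G = LS_J = 32; LS_G = 32−12 = 20
LF_F = LS_J = 32; LS_F = 32−5 = 27
LF_E = min(LS_I=29, LS_J=32) = 29; LS_E = 29−11 = 18
LF_D = min(LS_G=20, LS_H=25) = 20; LS_D = 20−9 = 11
LF_C = LS_J = 32; LS_C = 32−2 = 30
LF_B = min(LS_C=30, LS_D=11, LS_E=18, LS_F=27, LS_I=29) = 11; LS_B = 11−11 = 0
LF_A = LS_J = 32; LS_A = 32−3 = 29
Slack_F = LS_F − ES_F = 27 − 11 = 16

16 weeks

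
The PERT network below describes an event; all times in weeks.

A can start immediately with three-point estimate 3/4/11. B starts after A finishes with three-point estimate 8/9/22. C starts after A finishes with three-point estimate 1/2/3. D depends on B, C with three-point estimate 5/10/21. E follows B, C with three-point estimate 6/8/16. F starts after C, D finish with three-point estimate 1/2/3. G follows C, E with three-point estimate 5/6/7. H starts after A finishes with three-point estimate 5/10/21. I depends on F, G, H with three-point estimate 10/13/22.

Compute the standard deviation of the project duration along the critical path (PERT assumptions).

3.76 weeks

te_A = (3 + 4·4 + 11)/6 = 30/6 = 5; σ²_A = ((11−3)/6)² = 1.778
te_B = (8 + 4·9 + 22)/6 = 66/6 = 11; σ²_B = ((22−8)/6)² = 5.444
te_C = (1 + 4·2 + 3)/6 = 12/6 = 2; σ²_C = ((3−1)/6)² = 0.111
te_D = (5 + 4·10 + 21)/6 = 66/6 = 11; σ²_D = ((21−5)/6)² = 7.111
te_E = (6 + 4·8 + 16)/6 = 54/6 = 9; σ²_E = ((16−6)/6)² = 2.778
te_F = (1 + 4·2 + 3)/6 = 12/6 = 2; σ²_F = ((3−1)/6)² = 0.111
te_G = (5 + 4·6 + 7)/6 = 36/6 = 6; σ²_G = ((7−5)/6)² = 0.111
te_H = (5 + 4·10 + 21)/6 = 66/6 = 11; σ²_H = ((21−5)/6)² = 7.111
te_I = (10 + 4·13 + 22)/6 = 84/6 = 14; σ²_I = ((22−10)/6)² = 4.000

Forward pass:
ES_A = 0; EF_A = 5
ES_B = 5; EF_B = 5+11 = 16
ES_C = 5; EF_C = 5+2 = 7
ES_D = max(EF_B=16, EF_C=7) = 16; EF_D = 16+11 = 27
ES_E = max(EF_B=16, EF_C=7) = 16; EF_E = 16+9 = 25
ES_F = max(EF_C=7, EF_D=27) = 27; EF_F = 27+2 = 29
ES_G = max(EF_C=7, EF_E=25) = 25; EF_G = 25+6 = 31
ES_H = 5; EF_H = 5+11 = 16
ES_I = max(EF_F=29, EF_G=31, EF_H=16) = 31; EF_I = 31+14 = 45
Expected project duration μ = 45 weeks. Critical path: A → B → E → G → I.

Variance along critical path = 1.778 + 5.444 + 2.778 + 0.111 + 4.000 = 14.111
σ = √14.111 = 3.756 weeks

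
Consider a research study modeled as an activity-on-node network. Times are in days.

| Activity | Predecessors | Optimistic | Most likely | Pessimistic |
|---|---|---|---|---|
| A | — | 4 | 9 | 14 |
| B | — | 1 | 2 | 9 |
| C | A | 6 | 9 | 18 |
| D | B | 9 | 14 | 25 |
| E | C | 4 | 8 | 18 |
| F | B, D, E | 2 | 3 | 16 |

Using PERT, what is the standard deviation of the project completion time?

4.20 days

te_A = (4 + 4·9 + 14)/6 = 54/6 = 9; σ²_A = ((14−4)/6)² = 2.778
te_B = (1 + 4·2 + 9)/6 = 18/6 = 3; σ²_B = ((9−1)/6)² = 1.778
te_C = (6 + 4·9 + 18)/6 = 60/6 = 10; σ²_C = ((18−6)/6)² = 4.000
te_D = (9 + 4·14 + 25)/6 = 90/6 = 15; σ²_D = ((25−9)/6)² = 7.111
te_E = (4 + 4·8 + 18)/6 = 54/6 = 9; σ²_E = ((18−4)/6)² = 5.444
te_F = (2 + 4·3 + 16)/6 = 30/6 = 5; σ²_F = ((16−2)/6)² = 5.444

Forward pass:
ES_A = 0; EF_A = 9
ES_B = 0; EF_B = 3
ES_C = 9; EF_C = 9+10 = 19
ES_D = 3; EF_D = 3+15 = 18
ES_E = 19; EF_E = 19+9 = 28
ES_F = max(EF_B=3, EF_D=18, EF_E=28) = 28; EF_F = 28+5 = 33
Expected project duration μ = 33 days. Critical path: A → C → E → F.

Variance along critical path = 2.778 + 4.000 + 5.444 + 5.444 = 17.667
σ = √17.667 = 4.203 days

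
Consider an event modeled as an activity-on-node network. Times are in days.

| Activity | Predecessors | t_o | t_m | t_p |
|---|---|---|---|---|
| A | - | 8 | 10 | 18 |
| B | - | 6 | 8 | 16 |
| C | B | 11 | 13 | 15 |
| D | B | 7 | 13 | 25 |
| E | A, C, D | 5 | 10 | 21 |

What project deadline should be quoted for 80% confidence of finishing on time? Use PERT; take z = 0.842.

37.7 days

te_A = (8 + 4·10 + 18)/6 = 66/6 = 11; σ²_A = ((18−8)/6)² = 2.778
te_B = (6 + 4·8 + 16)/6 = 54/6 = 9; σ²_B = ((16−6)/6)² = 2.778
te_C = (11 + 4·13 + 15)/6 = 78/6 = 13; σ²_C = ((15−11)/6)² = 0.444
te_D = (7 + 4·13 + 25)/6 = 84/6 = 14; σ²_D = ((25−7)/6)² = 9.000
te_E = (5 + 4·10 + 21)/6 = 66/6 = 11; σ²_E = ((21−5)/6)² = 7.111

Forward pass:
ES_A = 0; EF_A = 11
ES_B = 0; EF_B = 9
ES_C = 9; EF_C = 9+13 = 22
ES_D = 9; EF_D = 9+14 = 23
ES_E = max(EF_A=11, EF_C=22, EF_D=23) = 23; EF_E = 23+11 = 34
Expected project duration μ = 34 days. Critical path: B → D → E.

Variance along critical path = 2.778 + 9.000 + 7.111 = 18.889; σ = 4.346 days.
D = μ + z·σ = 34 + 0.842·4.346 = 37.7 days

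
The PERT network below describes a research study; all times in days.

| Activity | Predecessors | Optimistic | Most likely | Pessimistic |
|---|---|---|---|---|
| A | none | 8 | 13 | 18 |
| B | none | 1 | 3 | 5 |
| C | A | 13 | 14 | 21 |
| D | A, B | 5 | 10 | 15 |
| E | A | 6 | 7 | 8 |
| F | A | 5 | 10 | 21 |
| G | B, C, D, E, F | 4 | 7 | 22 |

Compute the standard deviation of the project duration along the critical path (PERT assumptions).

3.68 days

te_A = (8 + 4·13 + 18)/6 = 78/6 = 13; σ²_A = ((18−8)/6)² = 2.778
te_B = (1 + 4·3 + 5)/6 = 18/6 = 3; σ²_B = ((5−1)/6)² = 0.444
te_C = (13 + 4·14 + 21)/6 = 90/6 = 15; σ²_C = ((21−13)/6)² = 1.778
te_D = (5 + 4·10 + 15)/6 = 60/6 = 10; σ²_D = ((15−5)/6)² = 2.778
te_E = (6 + 4·7 + 8)/6 = 42/6 = 7; σ²_E = ((8−6)/6)² = 0.111
te_F = (5 + 4·10 + 21)/6 = 66/6 = 11; σ²_F = ((21−5)/6)² = 7.111
te_G = (4 + 4·7 + 22)/6 = 54/6 = 9; σ²_G = ((22−4)/6)² = 9.000

Forward pass:
ES_A = 0; EF_A = 13
ES_B = 0; EF_B = 3
ES_C = 13; EF_C = 13+15 = 28
ES_D = max(EF_A=13, EF_B=3) = 13; EF_D = 13+10 = 23
ES_E = 13; EF_E = 13+7 = 20
ES_F = 13; EF_F = 13+11 = 24
ES_G = max(EF_B=3, EF_C=28, EF_D=23, EF_E=20, EF_F=24) = 28; EF_G = 28+9 = 37
Expected project duration μ = 37 days. Critical path: A → C → G.

Variance along critical path = 2.778 + 1.778 + 9.000 = 13.556
σ = √13.556 = 3.682 days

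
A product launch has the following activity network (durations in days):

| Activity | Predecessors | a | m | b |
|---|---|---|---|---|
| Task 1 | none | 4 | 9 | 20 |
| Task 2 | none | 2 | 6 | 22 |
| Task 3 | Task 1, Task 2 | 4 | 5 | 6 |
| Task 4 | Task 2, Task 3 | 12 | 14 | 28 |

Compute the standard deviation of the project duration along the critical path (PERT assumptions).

te_Task 1 = (4 + 4·9 + 20)/6 = 60/6 = 10; σ²_Task 1 = ((20−4)/6)² = 7.111
te_Task 2 = (2 + 4·6 + 22)/6 = 48/6 = 8; σ²_Task 2 = ((22−2)/6)² = 11.111
te_Task 3 = (4 + 4·5 + 6)/6 = 30/6 = 5; σ²_Task 3 = ((6−4)/6)² = 0.111
te_Task 4 = (12 + 4·14 + 28)/6 = 96/6 = 16; σ²_Task 4 = ((28−12)/6)² = 7.111

Forward pass:
ES_Task 1 = 0; EF_Task 1 = 10
ES_Task 2 = 0; EF_Task 2 = 8
ES_Task 3 = max(EF_Task 1=10, EF_Task 2=8) = 10; EF_Task 3 = 10+5 = 15
ES_Task 4 = max(EF_Task 2=8, EF_Task 3=15) = 15; EF_Task 4 = 15+16 = 31
Expected project duration μ = 31 days. Critical path: Task 1 → Task 3 → Task 4.

Variance along critical path = 7.111 + 0.111 + 7.111 = 14.333
σ = √14.333 = 3.786 days

3.79 days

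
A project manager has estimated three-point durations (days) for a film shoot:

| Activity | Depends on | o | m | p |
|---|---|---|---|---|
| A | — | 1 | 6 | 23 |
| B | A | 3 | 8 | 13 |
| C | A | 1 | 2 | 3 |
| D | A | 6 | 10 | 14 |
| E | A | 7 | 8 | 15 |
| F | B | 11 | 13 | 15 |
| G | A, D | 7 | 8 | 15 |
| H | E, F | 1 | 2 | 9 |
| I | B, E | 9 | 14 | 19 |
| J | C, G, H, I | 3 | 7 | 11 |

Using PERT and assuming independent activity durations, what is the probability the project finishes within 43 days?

te_A = (1 + 4·6 + 23)/6 = 48/6 = 8; σ²_A = ((23−1)/6)² = 13.444
te_B = (3 + 4·8 + 13)/6 = 48/6 = 8; σ²_B = ((13−3)/6)² = 2.778
te_C = (1 + 4·2 + 3)/6 = 12/6 = 2; σ²_C = ((3−1)/6)² = 0.111
te_D = (6 + 4·10 + 14)/6 = 60/6 = 10; σ²_D = ((14−6)/6)² = 1.778
te_E = (7 + 4·8 + 15)/6 = 54/6 = 9; σ²_E = ((15−7)/6)² = 1.778
te_F = (11 + 4·13 + 15)/6 = 78/6 = 13; σ²_F = ((15−11)/6)² = 0.444
te_G = (7 + 4·8 + 15)/6 = 54/6 = 9; σ²_G = ((15−7)/6)² = 1.778
te_H = (1 + 4·2 + 9)/6 = 18/6 = 3; σ²_H = ((9−1)/6)² = 1.778
te_I = (9 + 4·14 + 19)/6 = 84/6 = 14; σ²_I = ((19−9)/6)² = 2.778
te_J = (3 + 4·7 + 11)/6 = 42/6 = 7; σ²_J = ((11−3)/6)² = 1.778

Forward pass:
ES_A = 0; EF_A = 8
ES_B = 8; EF_B = 8+8 = 16
ES_C = 8; EF_C = 8+2 = 10
ES_D = 8; EF_D = 8+10 = 18
ES_E = 8; EF_E = 8+9 = 17
ES_F = 16; EF_F = 16+13 = 29
ES_G = max(EF_A=8, EF_D=18) = 18; EF_G = 18+9 = 27
ES_H = max(EF_E=17, EF_F=29) = 29; EF_H = 29+3 = 32
ES_I = max(EF_B=16, EF_E=17) = 17; EF_I = 17+14 = 31
ES_J = max(EF_C=10, EF_G=27, EF_H=32, EF_I=31) = 32; EF_J = 32+7 = 39
Expected project duration μ = 39 days. Critical path: A → B → F → H → J.

Variance along critical path = 13.444 + 2.778 + 0.444 + 1.778 + 1.778 = 20.222; σ = √20.222 = 4.497 days.
Z = (43 − 39) / 4.497 = 0.889
P(T ≤ 43) = Φ(0.889) ≈ 0.813

0.813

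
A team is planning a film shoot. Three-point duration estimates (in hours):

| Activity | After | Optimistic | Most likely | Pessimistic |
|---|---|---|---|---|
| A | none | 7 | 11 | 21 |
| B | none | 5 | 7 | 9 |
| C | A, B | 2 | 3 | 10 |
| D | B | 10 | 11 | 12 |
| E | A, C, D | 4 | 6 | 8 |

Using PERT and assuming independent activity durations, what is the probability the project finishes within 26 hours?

0.977

te_A = (7 + 4·11 + 21)/6 = 72/6 = 12; σ²_A = ((21−7)/6)² = 5.444
te_B = (5 + 4·7 + 9)/6 = 42/6 = 7; σ²_B = ((9−5)/6)² = 0.444
te_C = (2 + 4·3 + 10)/6 = 24/6 = 4; σ²_C = ((10−2)/6)² = 1.778
te_D = (10 + 4·11 + 12)/6 = 66/6 = 11; σ²_D = ((12−10)/6)² = 0.111
te_E = (4 + 4·6 + 8)/6 = 36/6 = 6; σ²_E = ((8−4)/6)² = 0.444

Forward pass:
ES_A = 0; EF_A = 12
ES_B = 0; EF_B = 7
ES_C = max(EF_A=12, EF_B=7) = 12; EF_C = 12+4 = 16
ES_D = 7; EF_D = 7+11 = 18
ES_E = max(EF_A=12, EF_C=16, EF_D=18) = 18; EF_E = 18+6 = 24
Expected project duration μ = 24 hours. Critical path: B → D → E.

Variance along critical path = 0.444 + 0.111 + 0.444 = 1.000; σ = √1.000 = 1.000 hours.
Z = (26 − 24) / 1.000 = 2.000
P(T ≤ 26) = Φ(2.000) ≈ 0.977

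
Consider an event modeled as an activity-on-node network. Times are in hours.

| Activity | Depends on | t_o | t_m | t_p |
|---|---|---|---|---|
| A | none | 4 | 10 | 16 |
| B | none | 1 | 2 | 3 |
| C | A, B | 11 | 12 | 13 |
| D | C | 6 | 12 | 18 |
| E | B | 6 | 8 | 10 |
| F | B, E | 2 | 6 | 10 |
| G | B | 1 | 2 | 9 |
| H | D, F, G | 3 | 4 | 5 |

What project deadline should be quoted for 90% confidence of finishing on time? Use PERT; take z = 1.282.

41.7 hours

te_A = (4 + 4·10 + 16)/6 = 60/6 = 10; σ²_A = ((16−4)/6)² = 4.000
te_B = (1 + 4·2 + 3)/6 = 12/6 = 2; σ²_B = ((3−1)/6)² = 0.111
te_C = (11 + 4·12 + 13)/6 = 72/6 = 12; σ²_C = ((13−11)/6)² = 0.111
te_D = (6 + 4·12 + 18)/6 = 72/6 = 12; σ²_D = ((18−6)/6)² = 4.000
te_E = (6 + 4·8 + 10)/6 = 48/6 = 8; σ²_E = ((10−6)/6)² = 0.444
te_F = (2 + 4·6 + 10)/6 = 36/6 = 6; σ²_F = ((10−2)/6)² = 1.778
te_G = (1 + 4·2 + 9)/6 = 18/6 = 3; σ²_G = ((9−1)/6)² = 1.778
te_H = (3 + 4·4 + 5)/6 = 24/6 = 4; σ²_H = ((5−3)/6)² = 0.111

Forward pass:
ES_A = 0; EF_A = 10
ES_B = 0; EF_B = 2
ES_C = max(EF_A=10, EF_B=2) = 10; EF_C = 10+12 = 22
ES_D = 22; EF_D = 22+12 = 34
ES_E = 2; EF_E = 2+8 = 10
ES_F = max(EF_B=2, EF_E=10) = 10; EF_F = 10+6 = 16
ES_G = 2; EF_G = 2+3 = 5
ES_H = max(EF_D=34, EF_F=16, EF_G=5) = 34; EF_H = 34+4 = 38
Expected project duration μ = 38 hours. Critical path: A → C → D → H.

Variance along critical path = 4.000 + 0.111 + 4.000 + 0.111 = 8.222; σ = 2.867 hours.
D = μ + z·σ = 38 + 1.282·2.867 = 41.7 hours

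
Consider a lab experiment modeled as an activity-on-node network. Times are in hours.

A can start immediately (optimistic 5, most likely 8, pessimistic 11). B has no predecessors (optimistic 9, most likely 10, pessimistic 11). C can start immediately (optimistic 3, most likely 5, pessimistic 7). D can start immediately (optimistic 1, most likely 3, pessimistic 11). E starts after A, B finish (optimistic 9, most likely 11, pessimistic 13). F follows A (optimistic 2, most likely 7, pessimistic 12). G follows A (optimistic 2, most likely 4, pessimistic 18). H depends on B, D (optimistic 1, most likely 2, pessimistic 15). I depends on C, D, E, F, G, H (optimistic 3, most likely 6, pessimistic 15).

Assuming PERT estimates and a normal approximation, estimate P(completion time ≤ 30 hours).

0.826

te_A = (5 + 4·8 + 11)/6 = 48/6 = 8; σ²_A = ((11−5)/6)² = 1.000
te_B = (9 + 4·10 + 11)/6 = 60/6 = 10; σ²_B = ((11−9)/6)² = 0.111
te_C = (3 + 4·5 + 7)/6 = 30/6 = 5; σ²_C = ((7−3)/6)² = 0.444
te_D = (1 + 4·3 + 11)/6 = 24/6 = 4; σ²_D = ((11−1)/6)² = 2.778
te_E = (9 + 4·11 + 13)/6 = 66/6 = 11; σ²_E = ((13−9)/6)² = 0.444
te_F = (2 + 4·7 + 12)/6 = 42/6 = 7; σ²_F = ((12−2)/6)² = 2.778
te_G = (2 + 4·4 + 18)/6 = 36/6 = 6; σ²_G = ((18−2)/6)² = 7.111
te_H = (1 + 4·2 + 15)/6 = 24/6 = 4; σ²_H = ((15−1)/6)² = 5.444
te_I = (3 + 4·6 + 15)/6 = 42/6 = 7; σ²_I = ((15−3)/6)² = 4.000

Forward pass:
ES_A = 0; EF_A = 8
ES_B = 0; EF_B = 10
ES_C = 0; EF_C = 5
ES_D = 0; EF_D = 4
ES_E = max(EF_A=8, EF_B=10) = 10; EF_E = 10+11 = 21
ES_F = 8; EF_F = 8+7 = 15
ES_G = 8; EF_G = 8+6 = 14
ES_H = max(EF_B=10, EF_D=4) = 10; EF_H = 10+4 = 14
ES_I = max(EF_C=5, EF_D=4, EF_E=21, EF_F=15, EF_G=14, EF_H=14) = 21; EF_I = 21+7 = 28
Expected project duration μ = 28 hours. Critical path: B → E → I.

Variance along critical path = 0.111 + 0.444 + 4.000 = 4.556; σ = √4.556 = 2.134 hours.
Z = (30 − 28) / 2.134 = 0.937
P(T ≤ 30) = Φ(0.937) ≈ 0.826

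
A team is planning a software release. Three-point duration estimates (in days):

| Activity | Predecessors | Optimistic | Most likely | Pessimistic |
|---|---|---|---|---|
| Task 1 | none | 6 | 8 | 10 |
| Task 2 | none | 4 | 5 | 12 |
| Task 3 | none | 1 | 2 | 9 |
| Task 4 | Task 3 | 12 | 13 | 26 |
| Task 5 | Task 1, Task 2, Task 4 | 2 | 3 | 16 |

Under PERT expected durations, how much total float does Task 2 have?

te_Task 1 = (6 + 4·8 + 10)/6 = 48/6 = 8
te_Task 2 = (4 + 4·5 + 12)/6 = 36/6 = 6
te_Task 3 = (1 + 4·2 + 9)/6 = 18/6 = 3
te_Task 4 = (12 + 4·13 + 26)/6 = 90/6 = 15
te_Task 5 = (2 + 4·3 + 16)/6 = 30/6 = 5

Forward pass:
ES_Task 1 = 0; EF_Task 1 = 8
ES_Task 2 = 0; EF_Task 2 = 6
ES_Task 3 = 0; EF_Task 3 = 3
ES_Task 4 = 3; EF_Task 4 = 3+15 = 18
ES_Task 5 = max(EF_Task 1=8, EF_Task 2=6, EF_Task 4=18) = 18; EF_Task 5 = 18+5 = 23
Expected project duration μ = 23 days. Critical path: Task 3 → Task 4 → Task 5.

Backward pass:
LF_Task 5 = 23; LS_Task 5 = 23−5 = 18
LF_Task 4 = LS_Task 5 = 18; LS_Task 4 = 18−15 = 3
LF_Task 3 = LS_Task 4 = 3; LS_Task 3 = 3−3 = 0
LF_Task 2 = LS_Task 5 = 18; LS_Task 2 = 18−6 = 12
LF_Task 1 = LS_Task 5 = 18; LS_Task 1 = 18−8 = 10
Slack_Task 2 = LS_Task 2 − ES_Task 2 = 12 − 0 = 12

12 days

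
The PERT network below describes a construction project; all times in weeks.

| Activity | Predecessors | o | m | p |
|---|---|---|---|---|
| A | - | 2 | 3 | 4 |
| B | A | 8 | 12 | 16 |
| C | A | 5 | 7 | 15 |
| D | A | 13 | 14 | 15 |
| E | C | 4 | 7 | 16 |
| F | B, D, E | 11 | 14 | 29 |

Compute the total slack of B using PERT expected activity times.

4 weeks

te_A = (2 + 4·3 + 4)/6 = 18/6 = 3
te_B = (8 + 4·12 + 16)/6 = 72/6 = 12
te_C = (5 + 4·7 + 15)/6 = 48/6 = 8
te_D = (13 + 4·14 + 15)/6 = 84/6 = 14
te_E = (4 + 4·7 + 16)/6 = 48/6 = 8
te_F = (11 + 4·14 + 29)/6 = 96/6 = 16

Forward pass:
ES_A = 0; EF_A = 3
ES_B = 3; EF_B = 3+12 = 15
ES_C = 3; EF_C = 3+8 = 11
ES_D = 3; EF_D = 3+14 = 17
ES_E = 11; EF_E = 11+8 = 19
ES_F = max(EF_B=15, EF_D=17, EF_E=19) = 19; EF_F = 19+16 = 35
Expected project duration μ = 35 weeks. Critical path: A → C → E → F.

Backward pass:
LF_F = 35; LS_F = 35−16 = 19
LF_E = LS_F = 19; LS_E = 19−8 = 11
LF_D = LS_F = 19; LS_D = 19−14 = 5
LF_C = LS_E = 11; LS_C = 11−8 = 3
LF_B = LS_F = 19; LS_B = 19−12 = 7
LF_A = min(LS_B=7, LS_C=3, LS_D=5) = 3; LS_A = 3−3 = 0
Slack_B = LS_B − ES_B = 7 − 3 = 4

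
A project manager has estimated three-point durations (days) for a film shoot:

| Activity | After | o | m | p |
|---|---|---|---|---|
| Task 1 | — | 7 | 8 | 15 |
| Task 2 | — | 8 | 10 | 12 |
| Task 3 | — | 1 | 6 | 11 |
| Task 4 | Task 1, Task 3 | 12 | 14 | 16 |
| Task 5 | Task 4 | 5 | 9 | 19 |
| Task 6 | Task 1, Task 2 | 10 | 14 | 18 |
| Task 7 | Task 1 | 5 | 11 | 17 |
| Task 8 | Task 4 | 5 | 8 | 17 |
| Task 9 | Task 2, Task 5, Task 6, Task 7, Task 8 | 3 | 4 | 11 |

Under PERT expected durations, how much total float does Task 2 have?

9 days

te_Task 1 = (7 + 4·8 + 15)/6 = 54/6 = 9
te_Task 2 = (8 + 4·10 + 12)/6 = 60/6 = 10
te_Task 3 = (1 + 4·6 + 11)/6 = 36/6 = 6
te_Task 4 = (12 + 4·14 + 16)/6 = 84/6 = 14
te_Task 5 = (5 + 4·9 + 19)/6 = 60/6 = 10
te_Task 6 = (10 + 4·14 + 18)/6 = 84/6 = 14
te_Task 7 = (5 + 4·11 + 17)/6 = 66/6 = 11
te_Task 8 = (5 + 4·8 + 17)/6 = 54/6 = 9
te_Task 9 = (3 + 4·4 + 11)/6 = 30/6 = 5

Forward pass:
ES_Task 1 = 0; EF_Task 1 = 9
ES_Task 2 = 0; EF_Task 2 = 10
ES_Task 3 = 0; EF_Task 3 = 6
ES_Task 4 = max(EF_Task 1=9, EF_Task 3=6) = 9; EF_Task 4 = 9+14 = 23
ES_Task 5 = 23; EF_Task 5 = 23+10 = 33
ES_Task 6 = max(EF_Task 1=9, EF_Task 2=10) = 10; EF_Task 6 = 10+14 = 24
ES_Task 7 = 9; EF_Task 7 = 9+11 = 20
ES_Task 8 = 23; EF_Task 8 = 23+9 = 32
ES_Task 9 = max(EF_Task 2=10, EF_Task 5=33, EF_Task 6=24, EF_Task 7=20, EF_Task 8=32) = 33; EF_Task 9 = 33+5 = 38
Expected project duration μ = 38 days. Critical path: Task 1 → Task 4 → Task 5 → Task 9.

Backward pass:
LF_Task 9 = 38; LS_Task 9 = 38−5 = 33
LF_Task 8 = LS_Task 9 = 33; LS_Task 8 = 33−9 = 24
LF_Task 7 = LS_Task 9 = 33; LS_Task 7 = 33−11 = 22
LF_Task 6 = LS_Task 9 = 33; LS_Task 6 = 33−14 = 19
LF_Task 5 = LS_Task 9 = 33; LS_Task 5 = 33−10 = 23
LF_Task 4 = min(LS_Task 5=23, LS_Task 8=24) = 23; LS_Task 4 = 23−14 = 9
LF_Task 3 = LS_Task 4 = 9; LS_Task 3 = 9−6 = 3
LF_Task 2 = min(LS_Task 6=19, LS_Task 9=33) = 19; LS_Task 2 = 19−10 = 9
LF_Task 1 = min(LS_Task 4=9, LS_Task 6=19, LS_Task 7=22) = 9; LS_Task 1 = 9−9 = 0
Slack_Task 2 = LS_Task 2 − ES_Task 2 = 9 − 0 = 9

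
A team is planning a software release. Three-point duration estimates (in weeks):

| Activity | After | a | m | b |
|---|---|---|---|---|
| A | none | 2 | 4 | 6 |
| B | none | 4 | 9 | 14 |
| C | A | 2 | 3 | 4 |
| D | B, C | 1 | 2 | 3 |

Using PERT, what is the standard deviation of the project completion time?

te_A = (2 + 4·4 + 6)/6 = 24/6 = 4; σ²_A = ((6−2)/6)² = 0.444
te_B = (4 + 4·9 + 14)/6 = 54/6 = 9; σ²_B = ((14−4)/6)² = 2.778
te_C = (2 + 4·3 + 4)/6 = 18/6 = 3; σ²_C = ((4−2)/6)² = 0.111
te_D = (1 + 4·2 + 3)/6 = 12/6 = 2; σ²_D = ((3−1)/6)² = 0.111

Forward pass:
ES_A = 0; EF_A = 4
ES_B = 0; EF_B = 9
ES_C = 4; EF_C = 4+3 = 7
ES_D = max(EF_B=9, EF_C=7) = 9; EF_D = 9+2 = 11
Expected project duration μ = 11 weeks. Critical path: B → D.

Variance along critical path = 2.778 + 0.111 = 2.889
σ = √2.889 = 1.700 weeks

1.70 weeks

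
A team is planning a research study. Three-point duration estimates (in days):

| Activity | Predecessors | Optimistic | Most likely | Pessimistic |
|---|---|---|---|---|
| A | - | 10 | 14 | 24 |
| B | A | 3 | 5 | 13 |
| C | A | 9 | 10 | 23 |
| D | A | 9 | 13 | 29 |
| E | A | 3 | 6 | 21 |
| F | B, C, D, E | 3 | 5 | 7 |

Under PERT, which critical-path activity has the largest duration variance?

te_A = (10 + 4·14 + 24)/6 = 90/6 = 15; σ²_A = ((24−10)/6)² = 5.444
te_B = (3 + 4·5 + 13)/6 = 36/6 = 6; σ²_B = ((13−3)/6)² = 2.778
te_C = (9 + 4·10 + 23)/6 = 72/6 = 12; σ²_C = ((23−9)/6)² = 5.444
te_D = (9 + 4·13 + 29)/6 = 90/6 = 15; σ²_D = ((29−9)/6)² = 11.111
te_E = (3 + 4·6 + 21)/6 = 48/6 = 8; σ²_E = ((21−3)/6)² = 9.000
te_F = (3 + 4·5 + 7)/6 = 30/6 = 5; σ²_F = ((7−3)/6)² = 0.444

Forward pass:
ES_A = 0; EF_A = 15
ES_B = 15; EF_B = 15+6 = 21
ES_C = 15; EF_C = 15+12 = 27
ES_D = 15; EF_D = 15+15 = 30
ES_E = 15; EF_E = 15+8 = 23
ES_F = max(EF_B=21, EF_C=27, EF_D=30, EF_E=23) = 30; EF_F = 30+5 = 35
Expected project duration μ = 35 days. Critical path: A → D → F.

Variances on critical path: σ²_A=5.444, σ²_D=11.111, σ²_F=0.444.
Largest is σ²_D = 11.111.

D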